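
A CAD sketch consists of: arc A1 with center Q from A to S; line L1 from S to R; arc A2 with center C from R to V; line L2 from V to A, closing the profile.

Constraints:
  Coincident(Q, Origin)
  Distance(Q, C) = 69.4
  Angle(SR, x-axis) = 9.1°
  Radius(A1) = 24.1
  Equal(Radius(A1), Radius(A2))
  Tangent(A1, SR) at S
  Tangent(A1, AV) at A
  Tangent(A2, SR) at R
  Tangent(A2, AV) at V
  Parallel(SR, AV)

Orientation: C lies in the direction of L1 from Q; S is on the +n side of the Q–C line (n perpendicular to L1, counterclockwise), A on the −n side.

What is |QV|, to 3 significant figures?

73.5

Tangency of A1 to both parallel lines with radius 24.1 puts S and A at Q ± 24.1·n: S = (-3.81, 23.8), A = (3.81, -23.8). Equal radii place R and V the same way about C: R = C + 24.1·n = (64.7, 34.8), V = C − 24.1·n = (72.3, -12.8). Then |QV| = |V − Q| = 73.5.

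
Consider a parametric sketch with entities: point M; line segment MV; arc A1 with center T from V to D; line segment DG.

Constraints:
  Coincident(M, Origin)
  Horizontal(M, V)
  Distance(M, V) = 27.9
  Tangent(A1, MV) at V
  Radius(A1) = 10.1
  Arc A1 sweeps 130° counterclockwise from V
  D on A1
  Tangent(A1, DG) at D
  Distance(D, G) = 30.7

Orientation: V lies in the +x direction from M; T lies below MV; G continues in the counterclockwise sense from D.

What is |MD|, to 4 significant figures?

26.11

M is at the origin; M and V share the same y with |MV| = 27.9 and V on the +x side, so V = (27.90, 0.000). Tangency of A1 to MV means the radius TV is perpendicular to MV, so T = V + (0, -10.1) = (27.90, -10.10). On A1, V sits at bearing 90° from T; a 130° counterclockwise sweep puts D at bearing 220°, so D = T + 10.1·(cos 220°, sin 220°) = (20.16, -16.59). Then |MD| = |D − M| = 26.11.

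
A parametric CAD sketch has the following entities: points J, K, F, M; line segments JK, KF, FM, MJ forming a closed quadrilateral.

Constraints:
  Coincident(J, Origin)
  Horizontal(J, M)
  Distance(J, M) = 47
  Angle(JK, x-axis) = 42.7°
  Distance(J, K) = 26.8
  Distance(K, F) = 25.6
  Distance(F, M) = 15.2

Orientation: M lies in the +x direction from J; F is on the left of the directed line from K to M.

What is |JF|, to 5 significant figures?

47.563

Checks: |KF| = 25.60 ✓; |FM| = 15.20 ✓.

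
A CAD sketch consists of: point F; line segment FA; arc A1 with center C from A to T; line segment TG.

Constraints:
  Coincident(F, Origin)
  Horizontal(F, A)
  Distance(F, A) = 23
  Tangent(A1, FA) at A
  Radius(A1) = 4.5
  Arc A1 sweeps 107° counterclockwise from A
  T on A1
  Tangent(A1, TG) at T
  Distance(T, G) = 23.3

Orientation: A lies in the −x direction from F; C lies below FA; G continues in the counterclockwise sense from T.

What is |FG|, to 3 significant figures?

34.8

F is at the origin; FA is horizontal with |FA| = 23.0 and A on the −x side, so A = (-23.0, 0.00). Since A1 is tangent to FA there, CA ⟂ FA, so C = A + (0, -4.5) = (-23.0, -4.50). On A1, A sits at bearing 90° from C; a 107° counterclockwise sweep puts T at bearing 197°, so T = C + 4.5·(cos 197°, sin 197°) = (-27.3, -5.82). Tangency of A1 to TG means the radius CT is perpendicular to TG, so TG runs along (−sin 197°, cos 197°); with |TG| = 23.3, G = (-20.5, -28.1). Then |FG| = |G − F| = 34.8.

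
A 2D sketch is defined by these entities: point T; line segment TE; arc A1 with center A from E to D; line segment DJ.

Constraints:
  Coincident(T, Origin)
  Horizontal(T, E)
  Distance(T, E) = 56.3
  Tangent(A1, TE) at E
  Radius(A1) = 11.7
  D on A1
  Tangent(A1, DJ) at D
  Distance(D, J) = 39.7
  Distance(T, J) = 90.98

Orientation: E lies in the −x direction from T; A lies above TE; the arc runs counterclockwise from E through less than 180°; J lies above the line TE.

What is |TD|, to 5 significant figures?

52.562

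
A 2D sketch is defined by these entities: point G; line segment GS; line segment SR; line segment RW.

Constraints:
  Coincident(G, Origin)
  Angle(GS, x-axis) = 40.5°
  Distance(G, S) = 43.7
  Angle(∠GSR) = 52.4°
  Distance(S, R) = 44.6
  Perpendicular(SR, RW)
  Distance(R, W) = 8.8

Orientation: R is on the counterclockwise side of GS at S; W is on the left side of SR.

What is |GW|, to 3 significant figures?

31.4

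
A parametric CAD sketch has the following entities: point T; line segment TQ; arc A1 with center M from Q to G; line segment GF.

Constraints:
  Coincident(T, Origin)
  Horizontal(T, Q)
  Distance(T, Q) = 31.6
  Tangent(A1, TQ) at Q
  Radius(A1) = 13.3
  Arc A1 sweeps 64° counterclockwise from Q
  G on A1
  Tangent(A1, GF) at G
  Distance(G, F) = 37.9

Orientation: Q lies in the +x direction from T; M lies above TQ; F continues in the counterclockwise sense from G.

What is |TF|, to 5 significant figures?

73.111

On A1, Q sits at bearing -90° from M; a 64° counterclockwise sweep puts G at bearing -26°, so G = M + 13.3·(cos -26°, sin -26°) = (43.554, 7.4697). A1 meets GF tangentially, so MG is at right angles to GF, so GF runs along (−sin -26°, cos -26°); with |GF| = 37.9, F = (60.168, 41.534). Then |TF| = |F − T| = 73.111.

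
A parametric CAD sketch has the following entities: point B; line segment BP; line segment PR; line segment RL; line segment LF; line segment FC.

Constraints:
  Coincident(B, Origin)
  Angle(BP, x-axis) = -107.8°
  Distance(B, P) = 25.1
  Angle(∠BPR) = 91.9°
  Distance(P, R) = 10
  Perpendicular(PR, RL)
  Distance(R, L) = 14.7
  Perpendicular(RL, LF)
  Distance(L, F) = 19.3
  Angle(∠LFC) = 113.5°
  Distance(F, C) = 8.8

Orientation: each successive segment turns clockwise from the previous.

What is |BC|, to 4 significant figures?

22.00

B is at the origin; BP runs at -107.8° with length 25.1, so P = (-7.673, -23.90). ∠BPR = 91.9° gives PR at 164.1° from the x-axis; with |PR| = 10.0, R = (-17.29, -21.16). PR is perpendicular to RL, so RL runs at 74.10°; with |RL| = 14.7, L = (-13.26, -7.021). RL is perpendicular to LF, so LF runs at -15.90°; with |LF| = 19.3, F = (5.298, -12.31). ∠LFC = 113.5° gives FC at -82.40° from the x-axis; with |FC| = 8.8, C = (6.462, -21.03). Then |BC| = |C − B| = 22.00.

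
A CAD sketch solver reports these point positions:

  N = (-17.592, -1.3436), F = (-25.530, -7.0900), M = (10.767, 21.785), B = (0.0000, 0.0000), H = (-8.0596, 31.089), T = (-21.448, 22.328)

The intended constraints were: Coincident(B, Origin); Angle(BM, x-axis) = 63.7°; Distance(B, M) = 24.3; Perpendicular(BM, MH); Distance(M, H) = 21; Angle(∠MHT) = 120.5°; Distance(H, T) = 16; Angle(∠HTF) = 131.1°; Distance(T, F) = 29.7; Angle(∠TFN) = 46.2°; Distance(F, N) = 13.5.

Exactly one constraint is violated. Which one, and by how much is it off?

Distance(F, N) = 13.5 — off by 3.70.

B = (0.00, 0.00) ✓; BM at 63.70° ✓; |BM| = 24.30 ✓; ∠(BM, MH) = 90.00° ✓; |MH| = 21.00 ✓; ∠MHT = 120.5° ✓; |HT| = 16.00 ✓; ∠HTF = 131.1° ✓; |TF| = 29.70 ✓; ∠TFN = 46.20° ✓; |FN| = 9.800 ✗.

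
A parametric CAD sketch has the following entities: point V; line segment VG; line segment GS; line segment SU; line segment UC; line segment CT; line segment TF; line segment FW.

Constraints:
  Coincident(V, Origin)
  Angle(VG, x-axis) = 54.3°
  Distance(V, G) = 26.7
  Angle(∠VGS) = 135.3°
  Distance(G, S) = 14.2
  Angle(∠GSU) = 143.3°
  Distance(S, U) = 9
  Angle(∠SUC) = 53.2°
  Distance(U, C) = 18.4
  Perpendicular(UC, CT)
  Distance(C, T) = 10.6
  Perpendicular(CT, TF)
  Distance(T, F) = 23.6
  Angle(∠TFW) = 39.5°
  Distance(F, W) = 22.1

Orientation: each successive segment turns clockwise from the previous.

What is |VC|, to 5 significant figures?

24.177

V is at the origin; VG runs at 54.3° with length 26.7, so G = (15.581, 21.683). ∠VGS = 135.3° gives GS at 9.6000° from the x-axis; with |GS| = 14.2, S = (29.582, 24.051). ∠GSU = 143.3° gives SU at -27.100° from the x-axis; with |SU| = 9.0, U = (37.594, 19.951). ∠SUC = 53.2° gives UC at -153.90° from the x-axis; with |UC| = 18.4, C = (21.070, 11.856). Then |VC| = |C − V| = 24.177.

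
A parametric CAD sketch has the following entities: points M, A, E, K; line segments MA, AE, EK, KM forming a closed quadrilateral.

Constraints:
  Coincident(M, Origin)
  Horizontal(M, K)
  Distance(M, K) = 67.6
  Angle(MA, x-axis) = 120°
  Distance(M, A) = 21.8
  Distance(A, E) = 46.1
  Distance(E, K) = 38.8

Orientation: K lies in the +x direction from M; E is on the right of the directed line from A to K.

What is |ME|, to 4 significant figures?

29.32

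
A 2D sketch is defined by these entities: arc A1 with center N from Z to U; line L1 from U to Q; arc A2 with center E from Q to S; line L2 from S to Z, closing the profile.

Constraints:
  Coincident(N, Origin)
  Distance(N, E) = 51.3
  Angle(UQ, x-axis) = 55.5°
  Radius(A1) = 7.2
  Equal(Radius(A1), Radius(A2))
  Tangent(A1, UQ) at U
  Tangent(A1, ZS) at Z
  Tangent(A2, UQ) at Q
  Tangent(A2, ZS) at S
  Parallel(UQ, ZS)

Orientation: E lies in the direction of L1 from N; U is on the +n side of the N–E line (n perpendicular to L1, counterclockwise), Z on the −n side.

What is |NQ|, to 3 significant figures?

51.8

The slot axis is L1's direction at 55.5°, so u = (cos 55.5°, sin 55.5°) = (0.566, 0.824) and n = (−sin 55.5°, cos 55.5°) = (-0.824, 0.566). N is at the origin and E lies 51.3 along u from N, so E = 51.3·u = (29.1, 42.3). Tangency of A1 to both parallel lines with radius 7.2 puts U and Z at N ± 7.2·n: U = (-5.93, 4.08), Z = (5.93, -4.08). Equal radii place Q and S the same way about E: Q = E + 7.2·n = (23.1, 46.4), S = E − 7.2·n = (35.0, 38.2). Then |NQ| = |Q − N| = 51.8.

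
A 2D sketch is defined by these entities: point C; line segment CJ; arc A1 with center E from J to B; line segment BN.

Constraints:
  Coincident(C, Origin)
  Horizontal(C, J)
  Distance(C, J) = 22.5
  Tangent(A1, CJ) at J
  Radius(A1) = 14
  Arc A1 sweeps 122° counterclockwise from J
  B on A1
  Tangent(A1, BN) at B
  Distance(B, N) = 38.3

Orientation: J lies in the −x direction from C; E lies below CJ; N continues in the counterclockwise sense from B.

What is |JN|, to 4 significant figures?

54.55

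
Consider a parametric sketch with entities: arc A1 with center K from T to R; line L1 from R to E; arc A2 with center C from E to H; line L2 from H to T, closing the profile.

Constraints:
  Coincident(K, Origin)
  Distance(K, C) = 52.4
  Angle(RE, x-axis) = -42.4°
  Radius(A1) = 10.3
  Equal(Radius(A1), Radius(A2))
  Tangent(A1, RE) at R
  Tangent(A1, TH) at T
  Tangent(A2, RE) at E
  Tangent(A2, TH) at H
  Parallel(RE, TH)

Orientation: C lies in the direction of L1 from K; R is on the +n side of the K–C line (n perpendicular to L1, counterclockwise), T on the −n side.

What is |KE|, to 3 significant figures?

53.4

Tangency of A1 to both parallel lines with radius 10.3 puts R and T at K ± 10.3·n: R = (6.95, 7.61), T = (-6.95, -7.61). Equal radii place E and H the same way about C: E = C + 10.3·n = (45.6, -27.7), H = C − 10.3·n = (31.7, -42.9). Then |KE| = |E − K| = 53.4.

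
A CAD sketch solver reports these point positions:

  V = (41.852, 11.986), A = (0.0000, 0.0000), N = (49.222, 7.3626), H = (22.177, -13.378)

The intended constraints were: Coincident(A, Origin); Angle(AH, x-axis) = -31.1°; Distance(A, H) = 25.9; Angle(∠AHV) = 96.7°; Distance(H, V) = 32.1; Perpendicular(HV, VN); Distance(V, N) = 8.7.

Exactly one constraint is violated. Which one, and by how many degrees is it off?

Perpendicular(HV, VN) — off by 5.70°.

A = (0.00, 0.00) ✓; AH at -31.10° ✓; |AH| = 25.90 ✓; ∠AHV = 96.70° ✓; |HV| = 32.10 ✓; ∠(HV, VN) = 84.30° ✗; |VN| = 8.700 ✓.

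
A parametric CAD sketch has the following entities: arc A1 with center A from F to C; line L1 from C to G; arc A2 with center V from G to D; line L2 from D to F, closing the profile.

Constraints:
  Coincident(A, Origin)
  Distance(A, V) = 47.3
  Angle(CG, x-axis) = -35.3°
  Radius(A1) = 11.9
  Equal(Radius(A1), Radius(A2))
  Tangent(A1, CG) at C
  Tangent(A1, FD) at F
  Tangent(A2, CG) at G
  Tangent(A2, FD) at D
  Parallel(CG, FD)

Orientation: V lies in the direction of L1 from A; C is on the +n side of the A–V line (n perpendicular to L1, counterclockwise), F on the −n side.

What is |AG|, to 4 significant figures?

48.77

The slot axis is L1's direction at -35.3°, so u = (cos -35.3°, sin -35.3°) = (0.8161, -0.5779) and n = (−sin -35.3°, cos -35.3°) = (0.5779, 0.8161). A is at the origin and V lies 47.3 along u from A, so V = 47.3·u = (38.60, -27.33). Tangency of A1 to both parallel lines with radius 11.9 puts C and F at A ± 11.9·n: C = (6.877, 9.712), F = (-6.877, -9.712). Equal radii place G and D the same way about V: G = V + 11.9·n = (45.48, -17.62), D = V − 11.9·n = (31.73, -37.04). Then |AG| = |G − A| = 48.77.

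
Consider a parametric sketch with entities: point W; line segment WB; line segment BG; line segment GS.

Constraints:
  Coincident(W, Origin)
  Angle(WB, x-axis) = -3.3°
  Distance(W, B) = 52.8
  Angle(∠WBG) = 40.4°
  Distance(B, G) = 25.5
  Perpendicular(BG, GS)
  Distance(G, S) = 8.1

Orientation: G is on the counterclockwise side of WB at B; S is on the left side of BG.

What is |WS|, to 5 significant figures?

29.978

W is at the origin; WB runs at -3.3° with length 52.8, so B = 52.8·(cos -3.3°, sin -3.3°) = (52.712, -3.0394). ∠WBG = 40.4°, so BG runs at -3.3° + (180° − 40.4°) = 136.30° from the x-axis; with |BG| = 25.5, G = B + 25.5·(cos 136.30°, sin 136.30°) = (34.277, 14.578). BG is perpendicular to GS; with |GS| = 8.1 on the left of BG, S = G + 8.1·(-0.69088, -0.72297) = (28.681, 8.7221). Then |WS| = |S − W| = 29.978.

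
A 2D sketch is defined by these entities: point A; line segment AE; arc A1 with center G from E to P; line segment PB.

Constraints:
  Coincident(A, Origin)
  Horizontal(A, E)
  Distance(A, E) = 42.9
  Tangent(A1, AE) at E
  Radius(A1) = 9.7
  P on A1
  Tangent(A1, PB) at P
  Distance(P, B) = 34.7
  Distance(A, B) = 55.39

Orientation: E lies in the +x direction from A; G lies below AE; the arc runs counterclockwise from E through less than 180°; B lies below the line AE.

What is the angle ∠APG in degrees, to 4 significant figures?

163.8°

A is at the origin; A and E share the same y with |AE| = 42.9 and E on the +x side, so E = (42.90, 0.000). Since A1 is tangent to AE there, GE ⟂ AE, so G = E + (0, -9.7) = (42.90, -9.700). Since GP ⟂ PB (tangency), |GB| = √(9.7² + 34.7²) = 36.03 regardless of where P sits on A1. So B lies on both circle(A, 55.39) and circle(G, 36.03); the below-AE intersection is B = (33.14, -44.38). P is the foot of the tangent from B: P = (33.20, -9.683).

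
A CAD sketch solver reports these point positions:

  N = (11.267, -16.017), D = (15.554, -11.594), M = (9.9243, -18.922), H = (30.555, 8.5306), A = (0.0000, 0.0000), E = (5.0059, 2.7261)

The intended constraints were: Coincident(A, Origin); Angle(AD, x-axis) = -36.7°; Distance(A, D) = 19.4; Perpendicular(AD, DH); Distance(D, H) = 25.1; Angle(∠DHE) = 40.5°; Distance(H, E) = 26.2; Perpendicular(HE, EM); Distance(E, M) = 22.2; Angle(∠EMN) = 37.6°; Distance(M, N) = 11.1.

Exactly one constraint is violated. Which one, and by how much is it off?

Distance(M, N) = 11.1 — off by 7.90.

A = (0.00, 0.00) ✓; AD at -36.70° ✓; |AD| = 19.40 ✓; ∠(AD, DH) = 90.00° ✓; |DH| = 25.10 ✓; ∠DHE = 40.50° ✓; |HE| = 26.20 ✓; ∠(HE, EM) = 90.00° ✓; |EM| = 22.20 ✓; ∠EMN = 37.61° ✓; |MN| = 3.200 ✗.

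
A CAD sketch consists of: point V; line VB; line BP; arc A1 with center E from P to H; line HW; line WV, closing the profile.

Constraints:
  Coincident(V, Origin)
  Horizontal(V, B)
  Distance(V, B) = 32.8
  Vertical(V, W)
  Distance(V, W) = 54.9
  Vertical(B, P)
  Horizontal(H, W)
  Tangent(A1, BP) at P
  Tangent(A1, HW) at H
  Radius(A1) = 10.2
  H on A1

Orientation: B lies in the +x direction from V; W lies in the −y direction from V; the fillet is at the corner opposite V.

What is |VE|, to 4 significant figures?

50.09

V and W share the same x with |VW| = 54.9 and W on the −y side, so W = (0.000, -54.90). The virtual corner opposite V is at (32.80, -54.90). The tangent condition forces EP to be normal to BP and the tangent condition forces EH to be normal to HW, with radius 10.2, so the center E sits 10.2 in from both sides at E = (22.60, -44.70). Then |VE| = |E − V| = 50.09.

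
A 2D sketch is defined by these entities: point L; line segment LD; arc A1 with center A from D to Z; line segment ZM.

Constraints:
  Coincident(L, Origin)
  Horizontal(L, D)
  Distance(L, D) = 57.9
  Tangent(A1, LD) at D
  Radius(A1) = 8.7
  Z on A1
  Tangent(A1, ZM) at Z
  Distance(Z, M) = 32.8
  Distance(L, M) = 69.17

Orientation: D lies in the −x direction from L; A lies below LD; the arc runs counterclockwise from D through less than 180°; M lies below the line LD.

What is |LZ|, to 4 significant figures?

67.09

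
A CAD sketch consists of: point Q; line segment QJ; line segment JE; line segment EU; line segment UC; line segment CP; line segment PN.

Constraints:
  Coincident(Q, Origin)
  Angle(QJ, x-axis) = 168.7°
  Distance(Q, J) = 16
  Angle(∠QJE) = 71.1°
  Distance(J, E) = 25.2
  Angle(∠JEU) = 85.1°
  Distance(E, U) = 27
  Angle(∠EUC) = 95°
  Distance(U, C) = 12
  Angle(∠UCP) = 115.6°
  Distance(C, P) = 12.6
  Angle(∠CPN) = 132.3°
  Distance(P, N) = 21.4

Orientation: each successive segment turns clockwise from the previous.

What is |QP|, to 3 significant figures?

0.497

Q is at the origin; QJ runs at 168.7° with length 16.0, so J = (-15.7, 3.14). ∠QJE = 71.1° gives JE at 59.8° from the x-axis; with |JE| = 25.2, E = (-3.01, 24.9). ∠JEU = 85.1° gives EU at -35.1° from the x-axis; with |EU| = 27.0, U = (19.1, 9.39). ∠EUC = 95.0° gives UC at -120° from the x-axis; with |UC| = 12.0, C = (13.1, -0.992). ∠UCP = 115.6° gives CP at 176° from the x-axis; with |CP| = 12.6, P = (0.497, -0.00351). Then |QP| = |P − Q| = 0.497.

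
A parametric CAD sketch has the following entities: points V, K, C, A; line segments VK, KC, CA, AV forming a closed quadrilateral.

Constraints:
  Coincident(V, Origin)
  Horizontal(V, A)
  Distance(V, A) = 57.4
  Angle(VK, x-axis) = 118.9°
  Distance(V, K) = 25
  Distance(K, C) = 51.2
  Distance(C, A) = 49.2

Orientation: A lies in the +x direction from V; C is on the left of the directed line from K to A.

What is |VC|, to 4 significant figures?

55.40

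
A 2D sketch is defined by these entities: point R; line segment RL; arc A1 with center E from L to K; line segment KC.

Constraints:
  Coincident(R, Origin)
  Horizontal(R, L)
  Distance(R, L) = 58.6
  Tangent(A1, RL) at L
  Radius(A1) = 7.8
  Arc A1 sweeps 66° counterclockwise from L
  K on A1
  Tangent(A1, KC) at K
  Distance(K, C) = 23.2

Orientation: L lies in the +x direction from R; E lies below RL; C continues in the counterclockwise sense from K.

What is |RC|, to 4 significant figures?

49.34

R is at the origin; RL is horizontal with |RL| = 58.6 and L on the +x side, so L = (58.60, 0.000). Tangency of A1 to RL means the radius EL is perpendicular to RL, so E = L + (0, -7.8) = (58.60, -7.800). On A1, L sits at bearing 90° from E; a 66° counterclockwise sweep puts K at bearing 156°, so K = E + 7.8·(cos 156°, sin 156°) = (51.47, -4.627). Tangency of A1 to KC means the radius EK is perpendicular to KC, so KC runs along (−sin 156°, cos 156°); with |KC| = 23.2, C = (42.04, -25.82). Then |RC| = |C − R| = 49.34.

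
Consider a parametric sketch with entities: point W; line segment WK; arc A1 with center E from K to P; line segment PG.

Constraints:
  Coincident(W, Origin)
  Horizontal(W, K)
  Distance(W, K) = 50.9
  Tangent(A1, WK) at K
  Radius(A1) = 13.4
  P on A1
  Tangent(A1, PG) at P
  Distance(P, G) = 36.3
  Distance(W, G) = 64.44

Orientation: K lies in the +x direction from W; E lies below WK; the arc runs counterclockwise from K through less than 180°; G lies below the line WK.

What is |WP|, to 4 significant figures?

40.17

Checks: |EP| = 13.40 ✓; ∠(EP, PG) = 90.00° ✓; |PG| = 36.30 ✓; |WG| = 64.44 ✓.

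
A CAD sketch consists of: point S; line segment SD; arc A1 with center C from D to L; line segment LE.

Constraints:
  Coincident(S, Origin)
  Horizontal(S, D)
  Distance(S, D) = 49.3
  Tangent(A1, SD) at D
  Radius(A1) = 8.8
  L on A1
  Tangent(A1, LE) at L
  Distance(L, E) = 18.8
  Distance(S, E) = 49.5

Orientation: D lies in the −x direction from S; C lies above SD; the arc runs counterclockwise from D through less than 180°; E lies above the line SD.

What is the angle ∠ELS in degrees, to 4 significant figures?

103.9°

S is at the origin; SD is horizontal with |SD| = 49.3 and D on the −x side, so D = (-49.30, 0.000). A1 meets SD tangentially, so CD is at right angles to SD, so C = D + (0, 8.8) = (-49.30, 8.800). Since CL ⟂ LE (tangency), |CE| = √(8.8² + 18.8²) = 20.76 regardless of where L sits on A1. So E lies on both circle(S, 49.5) and circle(C, 20.76); the above-SD intersection is E = (-40.95, 27.81). L is the foot of the tangent from E: L = (-40.50, 9.011).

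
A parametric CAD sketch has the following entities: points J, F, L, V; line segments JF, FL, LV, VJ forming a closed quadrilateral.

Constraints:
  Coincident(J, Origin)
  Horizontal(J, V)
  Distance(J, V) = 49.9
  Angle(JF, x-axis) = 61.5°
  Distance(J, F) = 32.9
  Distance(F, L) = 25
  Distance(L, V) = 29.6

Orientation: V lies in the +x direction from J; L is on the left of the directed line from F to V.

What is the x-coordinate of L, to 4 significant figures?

40.69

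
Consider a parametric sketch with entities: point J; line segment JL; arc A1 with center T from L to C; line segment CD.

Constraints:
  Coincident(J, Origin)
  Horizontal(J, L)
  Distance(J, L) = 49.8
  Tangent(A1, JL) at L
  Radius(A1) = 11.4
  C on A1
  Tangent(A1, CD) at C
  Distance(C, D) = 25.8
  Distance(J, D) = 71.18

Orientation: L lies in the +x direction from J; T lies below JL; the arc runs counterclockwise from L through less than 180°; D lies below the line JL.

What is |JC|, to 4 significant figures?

46.27

Checks: J = (0.00, 0.00) ✓; |JL| = 49.80 ✓; |TC| = 11.40 ✓; ∠(TC, CD) = 90.00° ✓; |CD| = 25.80 ✓; |JD| = 71.18 ✓.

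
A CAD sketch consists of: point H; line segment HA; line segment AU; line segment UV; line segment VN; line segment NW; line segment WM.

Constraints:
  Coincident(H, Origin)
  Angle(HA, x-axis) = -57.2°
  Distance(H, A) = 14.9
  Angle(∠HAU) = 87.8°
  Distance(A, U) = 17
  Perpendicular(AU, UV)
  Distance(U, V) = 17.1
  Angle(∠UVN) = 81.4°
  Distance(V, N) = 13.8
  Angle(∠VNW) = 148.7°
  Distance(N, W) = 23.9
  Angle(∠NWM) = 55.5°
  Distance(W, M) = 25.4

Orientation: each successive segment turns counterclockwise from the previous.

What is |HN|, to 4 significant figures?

2.787

H is at the origin; HA runs at -57.2° with length 14.9, so A = (8.071, -12.52). ∠HAU = 87.8° gives AU at 35.00° from the x-axis; with |AU| = 17.0, U = (22.00, -2.774). AU is perpendicular to UV, so UV runs at 125.0°; with |UV| = 17.1, V = (12.19, 11.23). ∠UVN = 81.4° gives VN at -136.4° from the x-axis; with |VN| = 13.8, N = (2.195, 1.717). Then |HN| = |N − H| = 2.787.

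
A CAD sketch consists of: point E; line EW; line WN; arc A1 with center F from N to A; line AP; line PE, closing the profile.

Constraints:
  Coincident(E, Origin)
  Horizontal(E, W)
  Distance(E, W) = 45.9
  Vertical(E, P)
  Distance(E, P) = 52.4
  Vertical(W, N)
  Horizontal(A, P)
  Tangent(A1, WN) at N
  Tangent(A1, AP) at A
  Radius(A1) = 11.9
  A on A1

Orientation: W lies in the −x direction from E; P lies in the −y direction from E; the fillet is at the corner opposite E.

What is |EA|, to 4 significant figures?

62.46

The virtual corner opposite E is at (-45.90, -52.40). Tangency of A1 to WN means the radius FN is perpendicular to WN and the tangent condition forces FA to be normal to AP, with radius 11.9, so the center F sits 11.9 in from both sides at F = (-34.00, -40.50). That places the tangent points at N = (-45.90, -40.50) on WN and A = (-34.00, -52.40) on AP. Then |EA| = |A − E| = 62.46.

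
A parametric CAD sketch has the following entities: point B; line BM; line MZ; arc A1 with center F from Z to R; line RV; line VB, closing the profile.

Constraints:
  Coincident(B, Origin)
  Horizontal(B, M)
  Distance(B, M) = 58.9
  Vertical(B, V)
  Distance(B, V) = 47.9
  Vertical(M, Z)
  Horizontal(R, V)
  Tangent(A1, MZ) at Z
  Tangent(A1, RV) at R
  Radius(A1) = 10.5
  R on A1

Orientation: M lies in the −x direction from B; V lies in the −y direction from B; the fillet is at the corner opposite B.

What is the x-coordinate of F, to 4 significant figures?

-48.40

B is at the origin; BM is horizontal with |BM| = 58.9 and M on the −x side, so M = (-58.90, 0.000). B and V share the same x with |BV| = 47.9 and V on the −y side, so V = (0.000, -47.90). The virtual corner opposite B is at (-58.90, -47.90). Tangency of A1 to MZ means the radius FZ is perpendicular to MZ and the tangent condition forces FR to be normal to RV, with radius 10.5, so the center F sits 10.5 in from both sides at F = (-48.40, -37.40). So F.x = -48.40.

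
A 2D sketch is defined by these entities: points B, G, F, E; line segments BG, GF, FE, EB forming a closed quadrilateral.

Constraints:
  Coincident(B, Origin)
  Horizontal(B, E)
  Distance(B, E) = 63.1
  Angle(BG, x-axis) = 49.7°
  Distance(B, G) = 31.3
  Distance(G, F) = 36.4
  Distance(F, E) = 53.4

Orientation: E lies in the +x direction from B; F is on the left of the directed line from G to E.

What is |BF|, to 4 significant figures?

67.68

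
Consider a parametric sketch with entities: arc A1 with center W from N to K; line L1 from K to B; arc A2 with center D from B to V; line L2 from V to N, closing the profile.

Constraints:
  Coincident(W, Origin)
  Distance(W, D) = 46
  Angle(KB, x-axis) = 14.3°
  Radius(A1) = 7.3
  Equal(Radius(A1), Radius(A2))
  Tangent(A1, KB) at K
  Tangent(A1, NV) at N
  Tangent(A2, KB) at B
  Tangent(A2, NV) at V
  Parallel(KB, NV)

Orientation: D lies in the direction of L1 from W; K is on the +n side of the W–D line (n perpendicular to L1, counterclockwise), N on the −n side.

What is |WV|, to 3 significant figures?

46.6

Tangency of A1 to both parallel lines with radius 7.3 puts K and N at W ± 7.3·n: K = (-1.80, 7.07), N = (1.80, -7.07). Equal radii place B and V the same way about D: B = D + 7.3·n = (42.8, 18.4), V = D − 7.3·n = (46.4, 4.29). Then |WV| = |V − W| = 46.6.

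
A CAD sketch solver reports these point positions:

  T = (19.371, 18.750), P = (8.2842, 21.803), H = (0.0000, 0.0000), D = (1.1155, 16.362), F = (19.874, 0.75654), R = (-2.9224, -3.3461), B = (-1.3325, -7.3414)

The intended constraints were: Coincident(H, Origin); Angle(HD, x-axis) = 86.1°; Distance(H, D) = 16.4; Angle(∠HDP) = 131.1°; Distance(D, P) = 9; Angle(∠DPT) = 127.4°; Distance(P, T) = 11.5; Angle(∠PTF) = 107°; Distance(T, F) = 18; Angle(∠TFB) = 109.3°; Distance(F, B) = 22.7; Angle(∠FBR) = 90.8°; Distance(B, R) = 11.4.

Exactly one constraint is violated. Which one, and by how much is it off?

Distance(B, R) = 11.4 — off by 7.10.

H = (0.00, 0.00) ✓; HD at 86.10° ✓; |HD| = 16.40 ✓; ∠HDP = 131.1° ✓; |DP| = 9.000 ✓; ∠DPT = 127.4° ✓; |PT| = 11.50 ✓; ∠PTF = 107.0° ✓; |TF| = 18.00 ✓; ∠TFB = 109.3° ✓; |FB| = 22.70 ✓; ∠FBR = 90.80° ✓; |BR| = 4.300 ✗.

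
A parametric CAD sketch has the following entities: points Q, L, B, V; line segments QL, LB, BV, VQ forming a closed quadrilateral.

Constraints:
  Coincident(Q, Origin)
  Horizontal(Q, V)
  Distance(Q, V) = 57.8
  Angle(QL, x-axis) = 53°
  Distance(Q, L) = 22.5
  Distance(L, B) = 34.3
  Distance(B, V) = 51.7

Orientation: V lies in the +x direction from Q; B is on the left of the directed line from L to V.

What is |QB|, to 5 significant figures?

56.798

Checks: |LB| = 34.30 ✓; |BV| = 51.70 ✓.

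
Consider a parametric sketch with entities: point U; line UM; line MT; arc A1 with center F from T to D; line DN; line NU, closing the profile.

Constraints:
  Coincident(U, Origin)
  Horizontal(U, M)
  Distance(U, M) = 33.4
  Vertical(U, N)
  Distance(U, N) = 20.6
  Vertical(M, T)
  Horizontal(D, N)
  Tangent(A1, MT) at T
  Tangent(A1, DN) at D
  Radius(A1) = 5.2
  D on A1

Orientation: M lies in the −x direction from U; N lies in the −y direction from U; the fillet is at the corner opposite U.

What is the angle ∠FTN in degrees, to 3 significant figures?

8.85°

The virtual corner opposite U is at (-33.4, -20.6). The tangent condition forces FT to be normal to MT and tangency of A1 to DN means the radius FD is perpendicular to DN, with radius 5.2, so the center F sits 5.2 in from both sides at F = (-28.2, -15.4). That places the tangent points at T = (-33.4, -15.4) on MT and D = (-28.2, -20.6) on DN. Then cos ∠FTN = TF·TN / (|TF||TN|), giving 8.85°.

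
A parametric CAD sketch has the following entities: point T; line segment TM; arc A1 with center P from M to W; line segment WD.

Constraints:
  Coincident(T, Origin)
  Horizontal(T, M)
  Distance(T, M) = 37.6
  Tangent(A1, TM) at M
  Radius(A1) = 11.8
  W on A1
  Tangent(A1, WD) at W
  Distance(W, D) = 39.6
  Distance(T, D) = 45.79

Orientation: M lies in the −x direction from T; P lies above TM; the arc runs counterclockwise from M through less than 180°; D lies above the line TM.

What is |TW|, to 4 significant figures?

27.66

T is at the origin; T and M share the same y with |TM| = 37.6 and M on the −x side, so M = (-37.60, 0.000). A1 meets TM tangentially, so PM is at right angles to TM, so P = M + (0, 11.8) = (-37.60, 11.80). Since PW ⟂ WD (tangency), |PD| = √(11.8² + 39.6²) = 41.32 regardless of where W sits on A1. So D lies on both circle(T, 45.79) and circle(P, 41.32); the above-TM intersection is D = (-11.96, 44.20). W is the foot of the tangent from D: W = (-26.64, 7.424).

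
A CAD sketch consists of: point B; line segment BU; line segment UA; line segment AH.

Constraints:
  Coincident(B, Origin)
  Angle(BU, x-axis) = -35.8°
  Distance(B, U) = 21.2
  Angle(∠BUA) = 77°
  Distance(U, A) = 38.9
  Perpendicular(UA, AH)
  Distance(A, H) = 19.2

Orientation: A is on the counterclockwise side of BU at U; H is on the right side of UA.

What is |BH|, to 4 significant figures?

52.47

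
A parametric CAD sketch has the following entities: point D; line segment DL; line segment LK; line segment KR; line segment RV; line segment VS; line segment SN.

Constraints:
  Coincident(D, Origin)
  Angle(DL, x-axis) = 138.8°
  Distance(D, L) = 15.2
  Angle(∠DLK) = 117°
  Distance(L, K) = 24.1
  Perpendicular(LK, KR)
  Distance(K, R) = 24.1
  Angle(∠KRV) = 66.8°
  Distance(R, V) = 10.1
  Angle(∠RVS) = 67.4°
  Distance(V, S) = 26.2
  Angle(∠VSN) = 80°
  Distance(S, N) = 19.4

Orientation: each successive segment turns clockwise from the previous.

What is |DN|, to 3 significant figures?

51.6

D is at the origin; DL runs at 138.8° with length 15.2, so L = (-11.4, 10.0). ∠DLK = 117.0° gives LK at 75.8° from the x-axis; with |LK| = 24.1, K = (-5.52, 33.4). The perpendicularity gives KR at right angles to LK, so KR runs at -14.2°; with |KR| = 24.1, R = (17.8, 27.5). ∠KRV = 66.8° gives RV at -127° from the x-axis; with |RV| = 10.1, V = (11.7, 19.4). ∠RVS = 67.4° gives VS at 120° from the x-axis; with |VS| = 26.2, S = (-1.40, 42.1). ∠VSN = 80.0° gives SN at 20.0° from the x-axis; with |SN| = 19.4, N = (16.8, 48.8). Then |DN| = |N − D| = 51.6.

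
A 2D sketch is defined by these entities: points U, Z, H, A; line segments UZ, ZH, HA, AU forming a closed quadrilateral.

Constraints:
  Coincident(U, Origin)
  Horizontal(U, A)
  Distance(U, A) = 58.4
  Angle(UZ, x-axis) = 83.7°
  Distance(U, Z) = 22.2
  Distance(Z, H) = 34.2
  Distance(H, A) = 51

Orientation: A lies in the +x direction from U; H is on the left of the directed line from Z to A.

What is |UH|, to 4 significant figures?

51.88

Checks: U.y = 0.00, A.y = 0.00 ✓; |ZH| = 34.20 ✓; |HA| = 51.00 ✓.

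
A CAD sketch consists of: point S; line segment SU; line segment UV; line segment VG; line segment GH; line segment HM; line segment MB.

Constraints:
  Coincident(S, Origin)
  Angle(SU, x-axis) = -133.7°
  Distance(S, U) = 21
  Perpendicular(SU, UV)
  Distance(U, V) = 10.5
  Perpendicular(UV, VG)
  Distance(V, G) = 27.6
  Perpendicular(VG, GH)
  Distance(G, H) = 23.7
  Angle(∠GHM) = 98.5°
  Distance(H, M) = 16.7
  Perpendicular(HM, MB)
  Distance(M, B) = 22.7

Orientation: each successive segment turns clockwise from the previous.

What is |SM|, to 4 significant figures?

18.54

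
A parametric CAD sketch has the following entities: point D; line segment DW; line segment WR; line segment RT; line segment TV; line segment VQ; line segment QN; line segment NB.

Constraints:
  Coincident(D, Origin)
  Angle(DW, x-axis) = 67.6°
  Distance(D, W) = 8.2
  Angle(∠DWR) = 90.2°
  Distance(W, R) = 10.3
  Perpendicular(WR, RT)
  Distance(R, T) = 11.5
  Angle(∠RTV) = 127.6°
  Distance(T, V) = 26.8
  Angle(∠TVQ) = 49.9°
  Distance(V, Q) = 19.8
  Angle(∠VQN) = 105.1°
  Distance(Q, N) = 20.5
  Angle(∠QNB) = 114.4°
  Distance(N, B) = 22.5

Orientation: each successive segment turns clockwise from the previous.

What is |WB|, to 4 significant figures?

31.88

D is at the origin; DW runs at 67.6° with length 8.2, so W = (3.125, 7.581). ∠DWR = 90.2° gives WR at -22.20° from the x-axis; with |WR| = 10.3, R = (12.66, 3.690). The perpendicularity gives RT at right angles to WR, so RT runs at -112.2°; with |RT| = 11.5, T = (8.316, -6.958). ∠RTV = 127.6° gives TV at -164.6° from the x-axis; with |TV| = 26.8, V = (-17.52, -14.07). ∠TVQ = 49.9° gives VQ at 65.30° from the x-axis; with |VQ| = 19.8, Q = (-9.248, 3.914). ∠VQN = 105.1° gives QN at -9.600° from the x-axis; with |QN| = 20.5, N = (10.97, 0.4948). ∠QNB = 114.4° gives NB at -75.20° from the x-axis; with |NB| = 22.5, B = (16.71, -21.26). Then |WB| = |B − W| = 31.88.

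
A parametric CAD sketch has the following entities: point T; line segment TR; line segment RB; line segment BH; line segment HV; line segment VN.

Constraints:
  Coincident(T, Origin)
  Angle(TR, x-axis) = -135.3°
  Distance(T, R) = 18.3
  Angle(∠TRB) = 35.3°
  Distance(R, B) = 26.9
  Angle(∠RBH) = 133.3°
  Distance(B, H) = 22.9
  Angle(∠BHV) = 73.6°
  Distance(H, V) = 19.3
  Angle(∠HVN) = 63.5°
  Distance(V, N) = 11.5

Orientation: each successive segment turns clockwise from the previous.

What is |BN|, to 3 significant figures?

14.0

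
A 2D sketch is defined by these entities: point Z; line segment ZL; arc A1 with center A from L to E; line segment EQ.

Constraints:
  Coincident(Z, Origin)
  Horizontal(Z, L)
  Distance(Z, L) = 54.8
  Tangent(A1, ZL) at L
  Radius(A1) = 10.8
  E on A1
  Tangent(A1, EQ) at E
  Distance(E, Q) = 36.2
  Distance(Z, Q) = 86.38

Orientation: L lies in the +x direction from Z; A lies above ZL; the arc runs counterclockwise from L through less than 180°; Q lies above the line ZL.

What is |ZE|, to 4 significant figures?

65.65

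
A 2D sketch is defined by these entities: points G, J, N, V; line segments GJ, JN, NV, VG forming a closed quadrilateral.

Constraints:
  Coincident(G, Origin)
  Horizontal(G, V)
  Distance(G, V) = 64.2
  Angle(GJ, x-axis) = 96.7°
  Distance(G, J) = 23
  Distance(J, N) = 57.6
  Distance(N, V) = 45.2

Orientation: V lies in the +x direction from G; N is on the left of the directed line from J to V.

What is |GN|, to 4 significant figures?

67.02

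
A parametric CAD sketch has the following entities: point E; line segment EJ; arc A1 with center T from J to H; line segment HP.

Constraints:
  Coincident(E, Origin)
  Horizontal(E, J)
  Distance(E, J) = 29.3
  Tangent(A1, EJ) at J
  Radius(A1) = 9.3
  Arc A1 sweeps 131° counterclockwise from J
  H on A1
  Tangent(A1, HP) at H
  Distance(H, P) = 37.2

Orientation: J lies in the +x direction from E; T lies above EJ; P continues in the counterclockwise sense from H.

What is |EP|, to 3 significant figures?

45.1

On A1, J sits at bearing -90° from T; a 131° counterclockwise sweep puts H at bearing 41°, so H = T + 9.3·(cos 41°, sin 41°) = (36.3, 15.4). Since A1 is tangent to HP there, TH ⟂ HP, so HP runs along (−sin 41°, cos 41°); with |HP| = 37.2, P = (11.9, 43.5). Then |EP| = |P − E| = 45.1.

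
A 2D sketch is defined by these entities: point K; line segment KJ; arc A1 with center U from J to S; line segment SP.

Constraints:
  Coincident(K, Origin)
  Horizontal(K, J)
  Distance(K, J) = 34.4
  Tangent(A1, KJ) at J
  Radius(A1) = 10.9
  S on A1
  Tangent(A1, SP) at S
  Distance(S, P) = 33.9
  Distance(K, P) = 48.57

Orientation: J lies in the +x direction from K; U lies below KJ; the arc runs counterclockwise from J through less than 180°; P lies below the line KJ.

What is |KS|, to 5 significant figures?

25.590

K is at the origin; K and J share the same y with |KJ| = 34.4 and J on the +x side, so J = (34.400, 0.0000). A1 meets KJ tangentially, so UJ is at right angles to KJ, so U = J + (0, -10.9) = (34.400, -10.900). Since US ⟂ SP (tangency), |UP| = √(10.9² + 33.9²) = 35.609 regardless of where S sits on A1. So P lies on both circle(K, 48.57) and circle(U, 35.609); the below-KJ intersection is P = (20.891, -43.847). S is the foot of the tangent from P: S = (23.533, -10.051).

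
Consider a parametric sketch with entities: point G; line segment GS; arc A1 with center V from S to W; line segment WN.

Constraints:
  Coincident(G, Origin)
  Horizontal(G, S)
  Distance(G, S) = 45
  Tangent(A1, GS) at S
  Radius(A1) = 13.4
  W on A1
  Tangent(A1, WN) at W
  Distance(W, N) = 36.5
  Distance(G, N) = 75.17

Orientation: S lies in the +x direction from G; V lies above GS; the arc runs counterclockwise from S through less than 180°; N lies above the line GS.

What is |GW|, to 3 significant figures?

60.1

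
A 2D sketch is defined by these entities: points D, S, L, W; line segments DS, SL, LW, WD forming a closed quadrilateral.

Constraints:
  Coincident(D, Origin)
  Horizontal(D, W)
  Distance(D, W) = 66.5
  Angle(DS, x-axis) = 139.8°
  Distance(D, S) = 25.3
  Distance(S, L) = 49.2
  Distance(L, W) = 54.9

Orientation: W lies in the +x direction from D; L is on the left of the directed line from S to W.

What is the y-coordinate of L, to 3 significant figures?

36.5

D is at the origin; D and W share the same y with |DW| = 66.5 and W in +x, so W = (66.5, 0). DS runs at 139.8° with |DS| = 25.3, so S = (-19.3, 16.3). L is determined by |SL| = 49.2 and |LW| = 54.9 together: it lies at the intersection of circle(S, 49.2) and circle(W, 54.9). With |SW| = 87.4, the foot of the radical line on SW is 40.3 from S and the perpendicular offset is √(49.2² − 40.3²) = 28.2. Taking the left-of-SW solution: L = (25.5, 36.5).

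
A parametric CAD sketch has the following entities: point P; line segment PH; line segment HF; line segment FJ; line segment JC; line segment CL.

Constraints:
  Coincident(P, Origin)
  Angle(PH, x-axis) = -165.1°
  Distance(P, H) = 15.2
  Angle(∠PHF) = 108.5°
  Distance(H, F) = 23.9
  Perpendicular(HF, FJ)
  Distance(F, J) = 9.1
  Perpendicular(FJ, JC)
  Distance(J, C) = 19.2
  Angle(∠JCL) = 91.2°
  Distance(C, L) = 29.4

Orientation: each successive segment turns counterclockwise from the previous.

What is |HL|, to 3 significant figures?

20.7

P is at the origin; PH runs at -165.1° with length 15.2, so H = (-14.7, -3.91). ∠PHF = 108.5° gives HF at -93.6° from the x-axis; with |HF| = 23.9, F = (-16.2, -27.8). HF ⟂ FJ, so FJ runs at -3.60°; with |FJ| = 9.1, J = (-7.11, -28.3). The perpendicularity gives JC at right angles to FJ, so JC runs at 86.4°; with |JC| = 19.2, C = (-5.90, -9.17). ∠JCL = 91.2° gives CL at 175° from the x-axis; with |CL| = 29.4, L = (-35.2, -6.71). Then |HL| = |L − H| = 20.7.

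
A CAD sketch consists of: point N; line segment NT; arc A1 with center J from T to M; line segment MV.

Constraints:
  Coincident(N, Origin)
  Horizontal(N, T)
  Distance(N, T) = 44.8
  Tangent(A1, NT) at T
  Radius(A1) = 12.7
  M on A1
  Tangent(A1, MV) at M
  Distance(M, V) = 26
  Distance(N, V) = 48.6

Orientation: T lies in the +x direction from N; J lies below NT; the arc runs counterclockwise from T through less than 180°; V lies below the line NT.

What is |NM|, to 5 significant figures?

34.258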